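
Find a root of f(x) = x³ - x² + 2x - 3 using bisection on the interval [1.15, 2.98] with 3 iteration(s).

f(x) = x³ - x² + 2x - 3
Initial interval: [1.15, 2.98]

Iteration 1:
  c_1 = (1.150000 + 2.980000)/2 = 2.065000
  f(c_1) = f(2.065000) = 5.671400
  f(a) × f(c) < 0, new interval: [1.150000, 2.065000]
Iteration 2:
  c_2 = (1.150000 + 2.065000)/2 = 1.607500
  f(c_2) = f(1.607500) = 1.784814
  f(a) × f(c) < 0, new interval: [1.150000, 1.607500]
Iteration 3:
  c_3 = (1.150000 + 1.607500)/2 = 1.378750
  f(c_3) = f(1.378750) = 0.477485
  f(a) × f(c) < 0, new interval: [1.150000, 1.378750]

After 3 iteration(s), the approximation is c_3 = 1.378750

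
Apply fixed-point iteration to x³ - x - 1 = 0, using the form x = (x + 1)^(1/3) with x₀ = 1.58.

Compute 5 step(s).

Equation: x³ - x - 1 = 0
Fixed-point form: x = (x + 1)^(1/3)
x₀ = 1.58

x_1 = g(1.580000) = 1.371534
x_2 = g(1.371534) = 1.333551
x_3 = g(1.333551) = 1.326394
x_4 = g(1.326394) = 1.325036
x_5 = g(1.325036) = 1.324778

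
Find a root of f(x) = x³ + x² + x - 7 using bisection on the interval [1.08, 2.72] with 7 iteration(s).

f(x) = x³ + x² + x - 7
Initial interval: [1.08, 2.72]

Iteration 1:
  c_1 = (1.080000 + 2.720000)/2 = 1.900000
  f(c_1) = f(1.900000) = 5.369000
  f(a) × f(c) < 0, new interval: [1.080000, 1.900000]
Iteration 2:
  c_2 = (1.080000 + 1.900000)/2 = 1.490000
  f(c_2) = f(1.490000) = 0.018049
  f(a) × f(c) < 0, new interval: [1.080000, 1.490000]
Iteration 3:
  c_3 = (1.080000 + 1.490000)/2 = 1.285000
  f(c_3) = f(1.285000) = -1.941951
  f(a) × f(c) ≥ 0, new interval: [1.285000, 1.490000]
Iteration 4:
  c_4 = (1.285000 + 1.490000)/2 = 1.387500
  f(c_4) = f(1.387500) = -1.016189
  f(a) × f(c) ≥ 0, new interval: [1.387500, 1.490000]
Iteration 5:
  c_5 = (1.387500 + 1.490000)/2 = 1.438750
  f(c_5) = f(1.438750) = -0.513034
  f(a) × f(c) ≥ 0, new interval: [1.438750, 1.490000]
Iteration 6:
  c_6 = (1.438750 + 1.490000)/2 = 1.464375
  f(c_6) = f(1.464375) = -0.251034
  f(a) × f(c) ≥ 0, new interval: [1.464375, 1.490000]
Iteration 7:
  c_7 = (1.464375 + 1.490000)/2 = 1.477188
  f(c_7) = f(1.477188) = -0.117384
  f(a) × f(c) ≥ 0, new interval: [1.477188, 1.490000]

After 7 iteration(s), the approximation is c_7 = 1.477188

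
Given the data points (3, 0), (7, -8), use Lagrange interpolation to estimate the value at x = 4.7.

Lagrange interpolation formula:
P(x) = Σ yᵢ × Lᵢ(x)
where Lᵢ(x) = Π_{j≠i} (x - xⱼ)/(xᵢ - xⱼ)

L_0(4.7) = (4.7 - 7)/(3 - 7) = 0.575000
L_1(4.7) = (4.7 - 3)/(7 - 3) = 0.425000

P(4.7) = 0×L_0(4.7) + (-8)×L_1(4.7)
P(4.7) = -3.400000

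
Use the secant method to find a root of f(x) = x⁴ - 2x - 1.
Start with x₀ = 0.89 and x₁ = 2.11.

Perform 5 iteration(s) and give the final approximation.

f(x) = x⁴ - 2x - 1
x₀ = 0.89, x₁ = 2.11

Secant formula: x_{n+1} = x_n - f(x_n)(x_n - x_{n-1})/(f(x_n) - f(x_{n-1}))

Iteration 1:
  f(0.890000) = -2.152578
  f(2.110000) = 14.601194
  x_2 = 2.110000 - 14.601194×(2.110000 - 0.890000)/(14.601194 - (-2.152578))
       = 1.046749
Iteration 2:
  f(2.110000) = 14.601194
  f(1.046749) = -1.892975
  x_3 = 1.046749 - (-1.892975)×(1.046749 - 2.110000)/(-1.892975 - 14.601194)
       = 1.168775
Iteration 3:
  f(1.046749) = -1.892975
  f(1.168775) = -1.471499
  x_4 = 1.168775 - (-1.471499)×(1.168775 - 1.046749)/(-1.471499 - (-1.892975))
       = 1.594803
Iteration 4:
  f(1.168775) = -1.471499
  f(1.594803) = 2.279255
  x_5 = 1.594803 - 2.279255×(1.594803 - 1.168775)/(2.279255 - (-1.471499))
       = 1.335914
Iteration 5:
  f(1.594803) = 2.279255
  f(1.335914) = -0.486791
  x_6 = 1.335914 - (-0.486791)×(1.335914 - 1.594803)/(-0.486791 - 2.279255)
       = 1.381476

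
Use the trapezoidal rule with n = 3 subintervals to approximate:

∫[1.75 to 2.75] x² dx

f(x) = x²
a = 1.75, b = 2.75, n = 3
h = (b - a)/n = 0.333333

Trapezoidal rule: (h/2)[f(x₀) + 2f(x₁) + 2f(x₂) + ... + f(xₙ)]

x_0 = 1.7500, f(x_0) = 3.062500, coefficient = 1
x_1 = 2.0833, f(x_1) = 4.340278, coefficient = 2
x_2 = 2.4167, f(x_2) = 5.840278, coefficient = 2
x_3 = 2.7500, f(x_3) = 7.562500, coefficient = 1

I ≈ (0.333333/2) × 30.986111 = 5.164352
Exact value: 5.145833
Error: 0.018519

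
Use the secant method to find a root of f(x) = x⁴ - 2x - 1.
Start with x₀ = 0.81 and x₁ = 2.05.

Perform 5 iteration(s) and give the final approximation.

f(x) = x⁴ - 2x - 1
x₀ = 0.81, x₁ = 2.05

Secant formula: x_{n+1} = x_n - f(x_n)(x_n - x_{n-1})/(f(x_n) - f(x_{n-1}))

Iteration 1:
  f(0.810000) = -2.189533
  f(2.050000) = 12.561006
  x_2 = 2.050000 - 12.561006×(2.050000 - 0.810000)/(12.561006 - (-2.189533))
       = 0.994062
Iteration 2:
  f(2.050000) = 12.561006
  f(0.994062) = -2.011664
  x_3 = 0.994062 - (-2.011664)×(0.994062 - 2.050000)/(-2.011664 - 12.561006)
       = 1.139828
Iteration 3:
  f(0.994062) = -2.011664
  f(1.139828) = -1.591715
  x_4 = 1.139828 - (-1.591715)×(1.139828 - 0.994062)/(-1.591715 - (-2.011664))
       = 1.692316
Iteration 4:
  f(1.139828) = -1.591715
  f(1.692316) = 3.817491
  x_5 = 1.692316 - 3.817491×(1.692316 - 1.139828)/(3.817491 - (-1.591715))
       = 1.302403
Iteration 5:
  f(1.692316) = 3.817491
  f(1.302403) = -0.727527
  x_6 = 1.302403 - (-0.727527)×(1.302403 - 1.692316)/(-0.727527 - 3.817491)
       = 1.364817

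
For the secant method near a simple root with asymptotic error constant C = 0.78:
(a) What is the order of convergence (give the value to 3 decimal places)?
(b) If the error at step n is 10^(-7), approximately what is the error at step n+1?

(a) Secant method has superlinear convergence with order φ = (1+√5)/2 ≈ 1.618.
    This means |e_{n+1}| ≈ C|e_n|^1.618.

(b) With |e_n| = 10^(-7) and C = 0.78:
    |e_{n+1}| ≈ 0.78 × (10^(-7))^1.618 = 0.78 × 10^(-11.33)

(a) ≈ 1.618 (golden ratio); (b) |e_{n+1}| ≈ 3.680e-12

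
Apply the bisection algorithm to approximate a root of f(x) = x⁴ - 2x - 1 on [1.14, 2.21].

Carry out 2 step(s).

f(x) = x⁴ - 2x - 1
Initial interval: [1.14, 2.21]

Iteration 1:
  c_1 = (1.140000 + 2.210000)/2 = 1.675000
  f(c_1) = f(1.675000) = 3.521532
  f(a) × f(c) < 0, new interval: [1.140000, 1.675000]
Iteration 2:
  c_2 = (1.140000 + 1.675000)/2 = 1.407500
  f(c_2) = f(1.407500) = 0.109584
  f(a) × f(c) < 0, new interval: [1.140000, 1.407500]

After 2 iteration(s), the approximation is c_2 = 1.407500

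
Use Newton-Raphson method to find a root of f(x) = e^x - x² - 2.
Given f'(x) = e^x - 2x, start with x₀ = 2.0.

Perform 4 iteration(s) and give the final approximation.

f(x) = e^x - x² - 2
f'(x) = e^x - 2x
x₀ = 2.0

Newton-Raphson formula: x_{n+1} = x_n - f(x_n)/f'(x_n)

Iteration 1:
  f(2.000000) = 1.389056
  f'(2.000000) = 3.389056
  x_1 = 2.000000 - 1.389056/3.389056 = 1.590135
Iteration 2:
  f(1.590135) = 0.375881
  f'(1.590135) = 1.724140
  x_2 = 1.590135 - 0.375881/1.724140 = 1.372124
Iteration 3:
  f(1.372124) = 0.060994
  f'(1.372124) = 1.199470
  x_3 = 1.372124 - 0.060994/1.199470 = 1.321273
Iteration 4:
  f(1.321273) = 0.002428
  f'(1.321273) = 1.105644
  x_4 = 1.321273 - 0.002428/1.105644 = 1.319077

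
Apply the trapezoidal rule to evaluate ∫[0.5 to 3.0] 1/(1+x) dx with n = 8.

f(x) = 1/(1+x)
a = 0.5, b = 3.0, n = 8
h = (b - a)/n = 0.312500

Trapezoidal rule: (h/2)[f(x₀) + 2f(x₁) + 2f(x₂) + ... + f(xₙ)]

x_0 = 0.5000, f(x_0) = 0.666667, coefficient = 1
x_1 = 0.8125, f(x_1) = 0.551724, coefficient = 2
x_2 = 1.1250, f(x_2) = 0.470588, coefficient = 2
x_3 = 1.4375, f(x_3) = 0.410256, coefficient = 2
x_4 = 1.7500, f(x_4) = 0.363636, coefficient = 2
x_5 = 2.0625, f(x_5) = 0.326531, coefficient = 2
x_6 = 2.3750, f(x_6) = 0.296296, coefficient = 2
x_7 = 2.6875, f(x_7) = 0.271186, coefficient = 2
x_8 = 3.0000, f(x_8) = 0.250000, coefficient = 1

I ≈ (0.312500/2) × 6.297104 = 0.983922
Exact value: 0.980829
Error: 0.003093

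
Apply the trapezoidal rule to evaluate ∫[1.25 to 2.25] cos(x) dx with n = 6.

f(x) = cos(x)
a = 1.25, b = 2.25, n = 6
h = (b - a)/n = 0.166667

Trapezoidal rule: (h/2)[f(x₀) + 2f(x₁) + 2f(x₂) + ... + f(xₙ)]

x_0 = 1.2500, f(x_0) = 0.315322, coefficient = 1
x_1 = 1.4167, f(x_1) = 0.153520, coefficient = 2
x_2 = 1.5833, f(x_2) = -0.012537, coefficient = 2
x_3 = 1.7500, f(x_3) = -0.178246, coefficient = 2
x_4 = 1.9167, f(x_4) = -0.339016, coefficient = 2
x_5 = 2.0833, f(x_5) = -0.490390, coefficient = 2
x_6 = 2.2500, f(x_6) = -0.628174, coefficient = 1

I ≈ (0.166667/2) × -2.046187 = -0.170516
Exact value: -0.170911
Error: 0.000396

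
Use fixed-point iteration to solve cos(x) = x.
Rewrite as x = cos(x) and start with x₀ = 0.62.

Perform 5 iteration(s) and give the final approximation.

Equation: cos(x) = x
Fixed-point form: x = cos(x)
x₀ = 0.62

x_1 = g(0.620000) = 0.813878
x_2 = g(0.813878) = 0.686684
x_3 = g(0.686684) = 0.773352
x_4 = g(0.773352) = 0.715573
x_5 = g(0.715573) = 0.754718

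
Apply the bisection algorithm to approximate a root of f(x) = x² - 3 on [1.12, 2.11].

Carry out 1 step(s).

f(x) = x² - 3
Initial interval: [1.12, 2.11]

Iteration 1:
  c_1 = (1.120000 + 2.110000)/2 = 1.615000
  f(c_1) = f(1.615000) = -0.391775
  f(a) × f(c) ≥ 0, new interval: [1.615000, 2.110000]

After 1 iteration(s), the approximation is c_1 = 1.615000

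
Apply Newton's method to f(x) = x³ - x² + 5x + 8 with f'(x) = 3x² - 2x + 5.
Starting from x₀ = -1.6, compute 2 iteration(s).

f(x) = x³ - x² + 5x + 8
f'(x) = 3x² - 2x + 5
x₀ = -1.6

Newton-Raphson formula: x_{n+1} = x_n - f(x_n)/f'(x_n)

Iteration 1:
  f(-1.600000) = -6.656000
  f'(-1.600000) = 15.880000
  x_1 = -1.600000 - (-6.656000)/15.880000 = -1.180856
Iteration 2:
  f(-1.180856) = -0.945316
  f'(-1.180856) = 11.544979
  x_2 = -1.180856 - (-0.945316)/11.544979 = -1.098975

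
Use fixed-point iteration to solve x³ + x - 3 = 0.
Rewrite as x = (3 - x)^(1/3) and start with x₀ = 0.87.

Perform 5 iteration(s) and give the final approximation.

Equation: x³ + x - 3 = 0
Fixed-point form: x = (3 - x)^(1/3)
x₀ = 0.87

x_1 = g(0.870000) = 1.286648
x_2 = g(1.286648) = 1.196600
x_3 = g(1.196600) = 1.217206
x_4 = g(1.217206) = 1.212552
x_5 = g(1.212552) = 1.213606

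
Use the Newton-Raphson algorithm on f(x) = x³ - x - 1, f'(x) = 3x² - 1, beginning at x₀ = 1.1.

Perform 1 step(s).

f(x) = x³ - x - 1
f'(x) = 3x² - 1
x₀ = 1.1

Newton-Raphson formula: x_{n+1} = x_n - f(x_n)/f'(x_n)

Iteration 1:
  f(1.100000) = -0.769000
  f'(1.100000) = 2.630000
  x_1 = 1.100000 - (-0.769000)/2.630000 = 1.392395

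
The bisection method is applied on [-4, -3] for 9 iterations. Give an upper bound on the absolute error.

Bisection error bound: |error| ≤ (b-a)/2^n
|error| ≤ (-3 - (-4))/2^9 = 1/2^9
|error| ≤ 0.0019531250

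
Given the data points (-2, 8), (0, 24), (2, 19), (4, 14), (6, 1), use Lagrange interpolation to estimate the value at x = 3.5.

Lagrange interpolation formula:
P(x) = Σ yᵢ × Lᵢ(x)
where Lᵢ(x) = Π_{j≠i} (x - xⱼ)/(xᵢ - xⱼ)

L_0(3.5) = (3.5 - 0)/(-2 - 0) × (3.5 - 2)/(-2 - 2) × (3.5 - 4)/(-2 - 4) × (3.5 - 6)/(-2 - 6) = 0.017090
L_1(3.5) = (3.5 - (-2))/(0 - (-2)) × (3.5 - 2)/(0 - 2) × (3.5 - 4)/(0 - 4) × (3.5 - 6)/(0 - 6) = -0.107422
L_2(3.5) = (3.5 - (-2))/(2 - (-2)) × (3.5 - 0)/(2 - 0) × (3.5 - 4)/(2 - 4) × (3.5 - 6)/(2 - 6) = 0.375977
L_3(3.5) = (3.5 - (-2))/(4 - (-2)) × (3.5 - 0)/(4 - 0) × (3.5 - 2)/(4 - 2) × (3.5 - 6)/(4 - 6) = 0.751953
L_4(3.5) = (3.5 - (-2))/(6 - (-2)) × (3.5 - 0)/(6 - 0) × (3.5 - 2)/(6 - 2) × (3.5 - 4)/(6 - 4) = -0.037598

P(3.5) = 8×L_0(3.5) + 24×L_1(3.5) + 19×L_2(3.5) + 14×L_3(3.5) + 1×L_4(3.5)
P(3.5) = 15.191895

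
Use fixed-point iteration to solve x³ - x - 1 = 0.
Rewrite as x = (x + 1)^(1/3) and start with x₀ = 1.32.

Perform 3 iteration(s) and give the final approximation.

Equation: x³ - x - 1 = 0
Fixed-point form: x = (x + 1)^(1/3)
x₀ = 1.32

x_1 = g(1.320000) = 1.323821
x_2 = g(1.323821) = 1.324548
x_3 = g(1.324548) = 1.324686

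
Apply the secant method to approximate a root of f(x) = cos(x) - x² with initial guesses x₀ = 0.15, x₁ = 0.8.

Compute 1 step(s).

f(x) = cos(x) - x²
x₀ = 0.15, x₁ = 0.8

Secant formula: x_{n+1} = x_n - f(x_n)(x_n - x_{n-1})/(f(x_n) - f(x_{n-1}))

Iteration 1:
  f(0.150000) = 0.966271
  f(0.800000) = 0.056707
  x_2 = 0.800000 - 0.056707×(0.800000 - 0.150000)/(0.056707 - 0.966271)
       = 0.840524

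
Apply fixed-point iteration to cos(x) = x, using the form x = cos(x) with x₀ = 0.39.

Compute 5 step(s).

Equation: cos(x) = x
Fixed-point form: x = cos(x)
x₀ = 0.39

x_1 = g(0.390000) = 0.924909
x_2 = g(0.924909) = 0.601907
x_3 = g(0.601907) = 0.824257
x_4 = g(0.824257) = 0.679102
x_5 = g(0.679102) = 0.778137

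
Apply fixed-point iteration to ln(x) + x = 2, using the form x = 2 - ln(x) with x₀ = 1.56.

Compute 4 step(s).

Equation: ln(x) + x = 2
Fixed-point form: x = 2 - ln(x)
x₀ = 1.56

x_1 = g(1.560000) = 1.555314
x_2 = g(1.555314) = 1.558322
x_3 = g(1.558322) = 1.556390
x_4 = g(1.556390) = 1.557631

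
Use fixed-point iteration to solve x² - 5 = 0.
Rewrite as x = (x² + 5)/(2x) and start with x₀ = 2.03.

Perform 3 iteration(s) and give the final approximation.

Equation: x² - 5 = 0
Fixed-point form: x = (x² + 5)/(2x)
x₀ = 2.03

x_1 = g(2.030000) = 2.246527
x_2 = g(2.246527) = 2.236092
x_3 = g(2.236092) = 2.236068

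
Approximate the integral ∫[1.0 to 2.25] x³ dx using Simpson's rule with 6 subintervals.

f(x) = x³
a = 1.0, b = 2.25, n = 6
h = (b - a)/n = 0.208333

Simpson's rule: (h/3)[f(x₀) + 4f(x₁) + 2f(x₂) + ... + f(xₙ)]

x_0 = 1.0000, f(x_0) = 1.000000, coefficient = 1
x_1 = 1.2083, f(x_1) = 1.764251, coefficient = 4
x_2 = 1.4167, f(x_2) = 2.843171, coefficient = 2
x_3 = 1.6250, f(x_3) = 4.291016, coefficient = 4
x_4 = 1.8333, f(x_4) = 6.162037, coefficient = 2
x_5 = 2.0417, f(x_5) = 8.510489, coefficient = 4
x_6 = 2.2500, f(x_6) = 11.390625, coefficient = 1

I ≈ (0.208333/3) × 88.664063 = 6.157227
Exact value: 6.157227
Error: 0.000000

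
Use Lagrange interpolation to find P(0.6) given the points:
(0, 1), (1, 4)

Lagrange interpolation formula:
P(x) = Σ yᵢ × Lᵢ(x)
where Lᵢ(x) = Π_{j≠i} (x - xⱼ)/(xᵢ - xⱼ)

L_0(0.6) = (0.6 - 1)/(0 - 1) = 0.400000
L_1(0.6) = (0.6 - 0)/(1 - 0) = 0.600000

P(0.6) = 1×L_0(0.6) + 4×L_1(0.6)
P(0.6) = 2.800000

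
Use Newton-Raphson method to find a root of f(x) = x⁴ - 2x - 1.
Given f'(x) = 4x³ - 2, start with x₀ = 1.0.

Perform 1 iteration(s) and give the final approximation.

f(x) = x⁴ - 2x - 1
f'(x) = 4x³ - 2
x₀ = 1.0

Newton-Raphson formula: x_{n+1} = x_n - f(x_n)/f'(x_n)

Iteration 1:
  f(1.000000) = -2.000000
  f'(1.000000) = 2.000000
  x_1 = 1.000000 - (-2.000000)/2.000000 = 2.000000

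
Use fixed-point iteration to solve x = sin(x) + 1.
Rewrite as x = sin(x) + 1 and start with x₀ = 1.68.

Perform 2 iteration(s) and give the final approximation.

Equation: x = sin(x) + 1
Fixed-point form: x = sin(x) + 1
x₀ = 1.68

x_1 = g(1.680000) = 1.994043
x_2 = g(1.994043) = 1.911760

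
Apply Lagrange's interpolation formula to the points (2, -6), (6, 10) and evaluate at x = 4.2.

Lagrange interpolation formula:
P(x) = Σ yᵢ × Lᵢ(x)
where Lᵢ(x) = Π_{j≠i} (x - xⱼ)/(xᵢ - xⱼ)

L_0(4.2) = (4.2 - 6)/(2 - 6) = 0.450000
L_1(4.2) = (4.2 - 2)/(6 - 2) = 0.550000

P(4.2) = (-6)×L_0(4.2) + 10×L_1(4.2)
P(4.2) = 2.800000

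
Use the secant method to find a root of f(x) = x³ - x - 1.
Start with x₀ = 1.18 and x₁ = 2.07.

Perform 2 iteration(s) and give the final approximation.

f(x) = x³ - x - 1
x₀ = 1.18, x₁ = 2.07

Secant formula: x_{n+1} = x_n - f(x_n)(x_n - x_{n-1})/(f(x_n) - f(x_{n-1}))

Iteration 1:
  f(1.180000) = -0.536968
  f(2.070000) = 5.799743
  x_2 = 2.070000 - 5.799743×(2.070000 - 1.180000)/(5.799743 - (-0.536968))
       = 1.255418
Iteration 2:
  f(2.070000) = 5.799743
  f(1.255418) = -0.276786
  x_3 = 1.255418 - (-0.276786)×(1.255418 - 2.070000)/(-0.276786 - 5.799743)
       = 1.292522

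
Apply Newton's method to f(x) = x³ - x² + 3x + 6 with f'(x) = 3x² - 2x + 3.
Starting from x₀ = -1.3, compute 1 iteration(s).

f(x) = x³ - x² + 3x + 6
f'(x) = 3x² - 2x + 3
x₀ = -1.3

Newton-Raphson formula: x_{n+1} = x_n - f(x_n)/f'(x_n)

Iteration 1:
  f(-1.300000) = -1.787000
  f'(-1.300000) = 10.670000
  x_1 = -1.300000 - (-1.787000)/10.670000 = -1.132521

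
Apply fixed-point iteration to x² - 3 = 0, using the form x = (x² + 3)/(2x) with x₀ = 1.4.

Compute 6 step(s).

Equation: x² - 3 = 0
Fixed-point form: x = (x² + 3)/(2x)
x₀ = 1.4

x_1 = g(1.400000) = 1.771429
x_2 = g(1.771429) = 1.732488
x_3 = g(1.732488) = 1.732051
x_4 = g(1.732051) = 1.732051
x_5 = g(1.732051) = 1.732051
x_6 = g(1.732051) = 1.732051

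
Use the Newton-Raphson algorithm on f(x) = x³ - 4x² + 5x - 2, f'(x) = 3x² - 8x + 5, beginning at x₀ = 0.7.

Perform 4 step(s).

f(x) = x³ - 4x² + 5x - 2
f'(x) = 3x² - 8x + 5
x₀ = 0.7

Newton-Raphson formula: x_{n+1} = x_n - f(x_n)/f'(x_n)

Iteration 1:
  f(0.700000) = -0.117000
  f'(0.700000) = 0.870000
  x_1 = 0.700000 - (-0.117000)/0.870000 = 0.834483
Iteration 2:
  f(0.834483) = -0.031930
  f'(0.834483) = 0.413222
  x_2 = 0.834483 - (-0.031930)/0.413222 = 0.911755
Iteration 3:
  f(0.911755) = -0.008474
  f'(0.911755) = 0.199853
  x_3 = 0.911755 - (-0.008474)/0.199853 = 0.954158
Iteration 4:
  f(0.954158) = -0.002198
  f'(0.954158) = 0.097988
  x_4 = 0.954158 - (-0.002198)/0.097988 = 0.976587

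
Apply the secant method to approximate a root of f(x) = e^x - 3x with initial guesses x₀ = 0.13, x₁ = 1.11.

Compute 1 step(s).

f(x) = e^x - 3x
x₀ = 0.13, x₁ = 1.11

Secant formula: x_{n+1} = x_n - f(x_n)(x_n - x_{n-1})/(f(x_n) - f(x_{n-1}))

Iteration 1:
  f(0.130000) = 0.748828
  f(1.110000) = -0.295642
  x_2 = 1.110000 - (-0.295642)×(1.110000 - 0.130000)/(-0.295642 - 0.748828)
       = 0.832607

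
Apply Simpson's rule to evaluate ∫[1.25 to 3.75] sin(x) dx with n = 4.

f(x) = sin(x)
a = 1.25, b = 3.75, n = 4
h = (b - a)/n = 0.625000

Simpson's rule: (h/3)[f(x₀) + 4f(x₁) + 2f(x₂) + ... + f(xₙ)]

x_0 = 1.2500, f(x_0) = 0.948985, coefficient = 1
x_1 = 1.8750, f(x_1) = 0.954086, coefficient = 4
x_2 = 2.5000, f(x_2) = 0.598472, coefficient = 2
x_3 = 3.1250, f(x_3) = 0.016592, coefficient = 4
x_4 = 3.7500, f(x_4) = -0.571561, coefficient = 1

I ≈ (0.625000/3) × 5.457078 = 1.136891
Exact value: 1.135882
Error: 0.001010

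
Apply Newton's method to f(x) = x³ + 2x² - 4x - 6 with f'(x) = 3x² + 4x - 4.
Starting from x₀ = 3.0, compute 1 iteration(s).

f(x) = x³ + 2x² - 4x - 6
f'(x) = 3x² + 4x - 4
x₀ = 3.0

Newton-Raphson formula: x_{n+1} = x_n - f(x_n)/f'(x_n)

Iteration 1:
  f(3.000000) = 27.000000
  f'(3.000000) = 35.000000
  x_1 = 3.000000 - 27.000000/35.000000 = 2.228571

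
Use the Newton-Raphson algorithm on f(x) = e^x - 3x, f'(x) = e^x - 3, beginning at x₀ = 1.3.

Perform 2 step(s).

f(x) = e^x - 3x
f'(x) = e^x - 3
x₀ = 1.3

Newton-Raphson formula: x_{n+1} = x_n - f(x_n)/f'(x_n)

Iteration 1:
  f(1.300000) = -0.230703
  f'(1.300000) = 0.669297
  x_1 = 1.300000 - (-0.230703)/0.669297 = 1.644695
Iteration 2:
  f(1.644695) = 0.245345
  f'(1.644695) = 2.179431
  x_2 = 1.644695 - 0.245345/2.179431 = 1.532122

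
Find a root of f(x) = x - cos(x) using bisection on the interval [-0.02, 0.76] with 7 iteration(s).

f(x) = x - cos(x)
Initial interval: [-0.02, 0.76]

Iteration 1:
  c_1 = (-0.020000 + 0.760000)/2 = 0.370000
  f(c_1) = f(0.370000) = -0.562327
  f(a) × f(c) ≥ 0, new interval: [0.370000, 0.760000]
Iteration 2:
  c_2 = (0.370000 + 0.760000)/2 = 0.565000
  f(c_2) = f(0.565000) = -0.279589
  f(a) × f(c) ≥ 0, new interval: [0.565000, 0.760000]
Iteration 3:
  c_3 = (0.565000 + 0.760000)/2 = 0.662500
  f(c_3) = f(0.662500) = -0.125957
  f(a) × f(c) ≥ 0, new interval: [0.662500, 0.760000]
Iteration 4:
  c_4 = (0.662500 + 0.760000)/2 = 0.711250
  f(c_4) = f(0.711250) = -0.046296
  f(a) × f(c) ≥ 0, new interval: [0.711250, 0.760000]
Iteration 5:
  c_5 = (0.711250 + 0.760000)/2 = 0.735625
  f(c_5) = f(0.735625) = -0.005786
  f(a) × f(c) ≥ 0, new interval: [0.735625, 0.760000]
Iteration 6:
  c_6 = (0.735625 + 0.760000)/2 = 0.747812
  f(c_6) = f(0.747812) = 0.014634
  f(a) × f(c) < 0, new interval: [0.735625, 0.747812]
Iteration 7:
  c_7 = (0.735625 + 0.747812)/2 = 0.741719
  f(c_7) = f(0.741719) = 0.004410
  f(a) × f(c) < 0, new interval: [0.735625, 0.741719]

After 7 iteration(s), the approximation is c_7 = 0.741719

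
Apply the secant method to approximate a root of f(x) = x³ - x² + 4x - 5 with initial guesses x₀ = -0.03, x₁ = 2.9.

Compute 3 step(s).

f(x) = x³ - x² + 4x - 5
x₀ = -0.03, x₁ = 2.9

Secant formula: x_{n+1} = x_n - f(x_n)(x_n - x_{n-1})/(f(x_n) - f(x_{n-1}))

Iteration 1:
  f(-0.030000) = -5.120927
  f(2.900000) = 22.579000
  x_2 = 2.900000 - 22.579000×(2.900000 - (-0.030000))/(22.579000 - (-5.120927))
       = 0.511673
Iteration 2:
  f(2.900000) = 22.579000
  f(0.511673) = -3.081155
  x_3 = 0.511673 - (-3.081155)×(0.511673 - 2.900000)/(-3.081155 - 22.579000)
       = 0.798453
Iteration 3:
  f(0.511673) = -3.081155
  f(0.798453) = -1.934680
  x_4 = 0.798453 - (-1.934680)×(0.798453 - 0.511673)/(-1.934680 - (-3.081155))
       = 1.282394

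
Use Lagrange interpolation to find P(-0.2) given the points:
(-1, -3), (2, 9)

Lagrange interpolation formula:
P(x) = Σ yᵢ × Lᵢ(x)
where Lᵢ(x) = Π_{j≠i} (x - xⱼ)/(xᵢ - xⱼ)

L_0(-0.2) = (-0.2 - 2)/(-1 - 2) = 0.733333
L_1(-0.2) = (-0.2 - (-1))/(2 - (-1)) = 0.266667

P(-0.2) = (-3)×L_0(-0.2) + 9×L_1(-0.2)
P(-0.2) = 0.200000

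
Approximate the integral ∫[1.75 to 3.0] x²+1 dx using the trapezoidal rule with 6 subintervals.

f(x) = x²+1
a = 1.75, b = 3.0, n = 6
h = (b - a)/n = 0.208333

Trapezoidal rule: (h/2)[f(x₀) + 2f(x₁) + 2f(x₂) + ... + f(xₙ)]

x_0 = 1.7500, f(x_0) = 4.062500, coefficient = 1
x_1 = 1.9583, f(x_1) = 4.835069, coefficient = 2
x_2 = 2.1667, f(x_2) = 5.694444, coefficient = 2
x_3 = 2.3750, f(x_3) = 6.640625, coefficient = 2
x_4 = 2.5833, f(x_4) = 7.673611, coefficient = 2
x_5 = 2.7917, f(x_5) = 8.793403, coefficient = 2
x_6 = 3.0000, f(x_6) = 10.000000, coefficient = 1

I ≈ (0.208333/2) × 81.336806 = 8.472584
Exact value: 8.463542
Error: 0.009042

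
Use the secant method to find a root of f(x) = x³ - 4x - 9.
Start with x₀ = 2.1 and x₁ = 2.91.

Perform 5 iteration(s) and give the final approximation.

f(x) = x³ - 4x - 9
x₀ = 2.1, x₁ = 2.91

Secant formula: x_{n+1} = x_n - f(x_n)(x_n - x_{n-1})/(f(x_n) - f(x_{n-1}))

Iteration 1:
  f(2.100000) = -8.139000
  f(2.910000) = 4.002171
  x_2 = 2.910000 - 4.002171×(2.910000 - 2.100000)/(4.002171 - (-8.139000))
       = 2.642995
Iteration 2:
  f(2.910000) = 4.002171
  f(2.642995) = -1.109550
  x_3 = 2.642995 - (-1.109550)×(2.642995 - 2.910000)/(-1.109550 - 4.002171)
       = 2.700951
Iteration 3:
  f(2.642995) = -1.109550
  f(2.700951) = -0.100002
  x_4 = 2.700951 - (-0.100002)×(2.700951 - 2.642995)/(-0.100002 - (-1.109550))
       = 2.706692
Iteration 4:
  f(2.700951) = -0.100002
  f(2.706692) = 0.002944
  x_5 = 2.706692 - 0.002944×(2.706692 - 2.700951)/(0.002944 - (-0.100002))
       = 2.706528
Iteration 5:
  f(2.706692) = 0.002944
  f(2.706528) = -0.000007
  x_6 = 2.706528 - (-0.000007)×(2.706528 - 2.706692)/(-0.000007 - 0.002944)
       = 2.706528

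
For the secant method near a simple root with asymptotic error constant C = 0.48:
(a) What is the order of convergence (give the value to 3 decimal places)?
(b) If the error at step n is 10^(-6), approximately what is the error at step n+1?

(a) Secant method has superlinear convergence with order φ = (1+√5)/2 ≈ 1.618.
    This means |e_{n+1}| ≈ C|e_n|^1.618.

(b) With |e_n| = 10^(-6) and C = 0.48:
    |e_{n+1}| ≈ 0.48 × (10^(-6))^1.618 = 0.48 × 10^(-9.71)

(a) ≈ 1.618 (golden ratio); (b) |e_{n+1}| ≈ 9.398e-11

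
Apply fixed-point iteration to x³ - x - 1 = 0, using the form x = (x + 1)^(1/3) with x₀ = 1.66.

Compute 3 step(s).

Equation: x³ - x - 1 = 0
Fixed-point form: x = (x + 1)^(1/3)
x₀ = 1.66

x_1 = g(1.660000) = 1.385566
x_2 = g(1.385566) = 1.336176
x_3 = g(1.336176) = 1.326891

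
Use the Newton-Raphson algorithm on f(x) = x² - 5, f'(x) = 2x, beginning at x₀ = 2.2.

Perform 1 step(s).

f(x) = x² - 5
f'(x) = 2x
x₀ = 2.2

Newton-Raphson formula: x_{n+1} = x_n - f(x_n)/f'(x_n)

Iteration 1:
  f(2.200000) = -0.160000
  f'(2.200000) = 4.400000
  x_1 = 2.200000 - (-0.160000)/4.400000 = 2.236364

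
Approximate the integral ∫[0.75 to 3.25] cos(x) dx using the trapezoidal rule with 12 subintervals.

f(x) = cos(x)
a = 0.75, b = 3.25, n = 12
h = (b - a)/n = 0.208333

Trapezoidal rule: (h/2)[f(x₀) + 2f(x₁) + 2f(x₂) + ... + f(xₙ)]

x_0 = 0.7500, f(x_0) = 0.731689, coefficient = 1
x_1 = 0.9583, f(x_1) = 0.574885, coefficient = 2
x_2 = 1.1667, f(x_2) = 0.393219, coefficient = 2
x_3 = 1.3750, f(x_3) = 0.194548, coefficient = 2
x_4 = 1.5833, f(x_4) = -0.012537, coefficient = 2
x_5 = 1.7917, f(x_5) = -0.219079, coefficient = 2
x_6 = 2.0000, f(x_6) = -0.416147, coefficient = 2
x_7 = 2.2083, f(x_7) = -0.595218, coefficient = 2
x_8 = 2.4167, f(x_8) = -0.748549, coefficient = 2
x_9 = 2.6250, f(x_9) = -0.869507, coefficient = 2
x_10 = 2.8333, f(x_10) = -0.952863, coefficient = 2
x_11 = 3.0417, f(x_11) = -0.995012, coefficient = 2
x_12 = 3.2500, f(x_12) = -0.994130, coefficient = 1

I ≈ (0.208333/2) × -7.554961 = -0.786975
Exact value: -0.789834
Error: 0.002859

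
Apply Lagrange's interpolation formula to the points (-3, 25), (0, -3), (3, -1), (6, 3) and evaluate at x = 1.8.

Lagrange interpolation formula:
P(x) = Σ yᵢ × Lᵢ(x)
where Lᵢ(x) = Π_{j≠i} (x - xⱼ)/(xᵢ - xⱼ)

L_0(1.8) = (1.8 - 0)/(-3 - 0) × (1.8 - 3)/(-3 - 3) × (1.8 - 6)/(-3 - 6) = -0.056000
L_1(1.8) = (1.8 - (-3))/(0 - (-3)) × (1.8 - 3)/(0 - 3) × (1.8 - 6)/(0 - 6) = 0.448000
L_2(1.8) = (1.8 - (-3))/(3 - (-3)) × (1.8 - 0)/(3 - 0) × (1.8 - 6)/(3 - 6) = 0.672000
L_3(1.8) = (1.8 - (-3))/(6 - (-3)) × (1.8 - 0)/(6 - 0) × (1.8 - 3)/(6 - 3) = -0.064000

P(1.8) = 25×L_0(1.8) + (-3)×L_1(1.8) + (-1)×L_2(1.8) + 3×L_3(1.8)
P(1.8) = -3.608000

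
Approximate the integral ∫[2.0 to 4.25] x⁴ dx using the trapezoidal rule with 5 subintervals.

f(x) = x⁴
a = 2.0, b = 4.25, n = 5
h = (b - a)/n = 0.450000

Trapezoidal rule: (h/2)[f(x₀) + 2f(x₁) + 2f(x₂) + ... + f(xₙ)]

x_0 = 2.0000, f(x_0) = 16.000000, coefficient = 1
x_1 = 2.4500, f(x_1) = 36.030006, coefficient = 2
x_2 = 2.9000, f(x_2) = 70.728100, coefficient = 2
x_3 = 3.3500, f(x_3) = 125.944506, coefficient = 2
x_4 = 3.8000, f(x_4) = 208.513600, coefficient = 2
x_5 = 4.2500, f(x_5) = 326.253906, coefficient = 1

I ≈ (0.450000/2) × 1224.686331 = 275.554425
Exact value: 270.915820
Error: 4.638604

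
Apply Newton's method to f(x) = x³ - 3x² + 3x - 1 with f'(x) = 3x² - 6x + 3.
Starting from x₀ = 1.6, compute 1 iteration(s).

f(x) = x³ - 3x² + 3x - 1
f'(x) = 3x² - 6x + 3
x₀ = 1.6

Newton-Raphson formula: x_{n+1} = x_n - f(x_n)/f'(x_n)

Iteration 1:
  f(1.600000) = 0.216000
  f'(1.600000) = 1.080000
  x_1 = 1.600000 - 0.216000/1.080000 = 1.400000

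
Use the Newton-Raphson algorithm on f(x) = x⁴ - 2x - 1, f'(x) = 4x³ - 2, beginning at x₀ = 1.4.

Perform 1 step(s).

f(x) = x⁴ - 2x - 1
f'(x) = 4x³ - 2
x₀ = 1.4

Newton-Raphson formula: x_{n+1} = x_n - f(x_n)/f'(x_n)

Iteration 1:
  f(1.400000) = 0.041600
  f'(1.400000) = 8.976000
  x_1 = 1.400000 - 0.041600/8.976000 = 1.395365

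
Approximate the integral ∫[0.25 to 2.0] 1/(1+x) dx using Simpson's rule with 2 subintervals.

f(x) = 1/(1+x)
a = 0.25, b = 2.0, n = 2
h = (b - a)/n = 0.875000

Simpson's rule: (h/3)[f(x₀) + 4f(x₁) + 2f(x₂) + ... + f(xₙ)]

x_0 = 0.2500, f(x_0) = 0.800000, coefficient = 1
x_1 = 1.1250, f(x_1) = 0.470588, coefficient = 4
x_2 = 2.0000, f(x_2) = 0.333333, coefficient = 1

I ≈ (0.875000/3) × 3.015686 = 0.879575
Exact value: 0.875469
Error: 0.004106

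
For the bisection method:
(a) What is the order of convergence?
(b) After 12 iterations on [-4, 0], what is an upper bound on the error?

(a) Bisection has linear (order 1) convergence; the error is halved each step.

(b) Error bound = (b-a)/2^n = (0 - (-4))/2^{12}
    = 4/2^{12}

(a) 1 (linear); (b) error ≤ 9.77e-04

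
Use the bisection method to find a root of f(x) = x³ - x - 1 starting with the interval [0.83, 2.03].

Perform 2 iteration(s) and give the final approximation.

f(x) = x³ - x - 1
Initial interval: [0.83, 2.03]

Iteration 1:
  c_1 = (0.830000 + 2.030000)/2 = 1.430000
  f(c_1) = f(1.430000) = 0.494207
  f(a) × f(c) < 0, new interval: [0.830000, 1.430000]
Iteration 2:
  c_2 = (0.830000 + 1.430000)/2 = 1.130000
  f(c_2) = f(1.130000) = -0.687103
  f(a) × f(c) ≥ 0, new interval: [1.130000, 1.430000]

After 2 iteration(s), the approximation is c_2 = 1.130000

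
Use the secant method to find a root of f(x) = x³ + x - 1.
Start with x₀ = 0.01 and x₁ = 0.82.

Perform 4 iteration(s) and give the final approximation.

f(x) = x³ + x - 1
x₀ = 0.01, x₁ = 0.82

Secant formula: x_{n+1} = x_n - f(x_n)(x_n - x_{n-1})/(f(x_n) - f(x_{n-1}))

Iteration 1:
  f(0.010000) = -0.989999
  f(0.820000) = 0.371368
  x_2 = 0.820000 - 0.371368×(0.820000 - 0.010000)/(0.371368 - (-0.989999))
       = 0.599040
Iteration 2:
  f(0.820000) = 0.371368
  f(0.599040) = -0.185996
  x_3 = 0.599040 - (-0.185996)×(0.599040 - 0.820000)/(-0.185996 - 0.371368)
       = 0.672776
Iteration 3:
  f(0.599040) = -0.185996
  f(0.672776) = -0.022708
  x_4 = 0.672776 - (-0.022708)×(0.672776 - 0.599040)/(-0.022708 - (-0.185996))
       = 0.683030
Iteration 4:
  f(0.672776) = -0.022708
  f(0.683030) = 0.001684
  x_5 = 0.683030 - 0.001684×(0.683030 - 0.672776)/(0.001684 - (-0.022708))
       = 0.682322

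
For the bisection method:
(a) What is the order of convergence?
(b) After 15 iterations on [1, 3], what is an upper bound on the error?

(a) Bisection has linear (order 1) convergence; the error is halved each step.

(b) Error bound = (b-a)/2^n = (3 - 1)/2^{15}
    = 2/2^{15}

(a) 1 (linear); (b) error ≤ 6.10e-05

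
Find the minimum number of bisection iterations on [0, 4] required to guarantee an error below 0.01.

We need (b-a)/2^n ≤ 0.01
(4 - 0)/2^n ≤ 0.01
4/2^n ≤ 0.01
2^n ≥ 400
n ≥ log₂(400) = 8.64
n ≥ 9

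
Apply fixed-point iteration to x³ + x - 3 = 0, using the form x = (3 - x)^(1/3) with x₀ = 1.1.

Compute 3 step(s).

Equation: x³ + x - 3 = 0
Fixed-point form: x = (3 - x)^(1/3)
x₀ = 1.1

x_1 = g(1.100000) = 1.238562
x_2 = g(1.238562) = 1.207691
x_3 = g(1.207691) = 1.214705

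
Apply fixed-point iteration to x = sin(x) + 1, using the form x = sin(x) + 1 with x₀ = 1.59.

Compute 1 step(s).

Equation: x = sin(x) + 1
Fixed-point form: x = sin(x) + 1
x₀ = 1.59

x_1 = g(1.590000) = 1.999816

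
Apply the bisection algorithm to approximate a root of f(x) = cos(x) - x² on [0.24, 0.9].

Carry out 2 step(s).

f(x) = cos(x) - x²
Initial interval: [0.24, 0.9]

Iteration 1:
  c_1 = (0.240000 + 0.900000)/2 = 0.570000
  f(c_1) = f(0.570000) = 0.517001
  f(a) × f(c) ≥ 0, new interval: [0.570000, 0.900000]
Iteration 2:
  c_2 = (0.570000 + 0.900000)/2 = 0.735000
  f(c_2) = f(0.735000) = 0.201606
  f(a) × f(c) ≥ 0, new interval: [0.735000, 0.900000]

After 2 iteration(s), the approximation is c_2 = 0.735000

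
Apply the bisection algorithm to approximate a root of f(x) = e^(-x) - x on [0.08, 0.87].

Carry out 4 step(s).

f(x) = e^(-x) - x
Initial interval: [0.08, 0.87]

Iteration 1:
  c_1 = (0.080000 + 0.870000)/2 = 0.475000
  f(c_1) = f(0.475000) = 0.146885
  f(a) × f(c) ≥ 0, new interval: [0.475000, 0.870000]
Iteration 2:
  c_2 = (0.475000 + 0.870000)/2 = 0.672500
  f(c_2) = f(0.672500) = -0.162069
  f(a) × f(c) < 0, new interval: [0.475000, 0.672500]
Iteration 3:
  c_3 = (0.475000 + 0.672500)/2 = 0.573750
  f(c_3) = f(0.573750) = -0.010341
  f(a) × f(c) < 0, new interval: [0.475000, 0.573750]
Iteration 4:
  c_4 = (0.475000 + 0.573750)/2 = 0.524375
  f(c_4) = f(0.524375) = 0.067550
  f(a) × f(c) ≥ 0, new interval: [0.524375, 0.573750]

After 4 iteration(s), the approximation is c_4 = 0.524375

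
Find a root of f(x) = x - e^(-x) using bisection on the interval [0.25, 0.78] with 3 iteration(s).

f(x) = x - e^(-x)
Initial interval: [0.25, 0.78]

Iteration 1:
  c_1 = (0.250000 + 0.780000)/2 = 0.515000
  f(c_1) = f(0.515000) = -0.082501
  f(a) × f(c) ≥ 0, new interval: [0.515000, 0.780000]
Iteration 2:
  c_2 = (0.515000 + 0.780000)/2 = 0.647500
  f(c_2) = f(0.647500) = 0.124147
  f(a) × f(c) < 0, new interval: [0.515000, 0.647500]
Iteration 3:
  c_3 = (0.515000 + 0.647500)/2 = 0.581250
  f(c_3) = f(0.581250) = 0.022051
  f(a) × f(c) < 0, new interval: [0.515000, 0.581250]

After 3 iteration(s), the approximation is c_3 = 0.581250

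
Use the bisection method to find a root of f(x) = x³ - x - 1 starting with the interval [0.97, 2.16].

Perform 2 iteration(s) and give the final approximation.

f(x) = x³ - x - 1
Initial interval: [0.97, 2.16]

Iteration 1:
  c_1 = (0.970000 + 2.160000)/2 = 1.565000
  f(c_1) = f(1.565000) = 1.268037
  f(a) × f(c) < 0, new interval: [0.970000, 1.565000]
Iteration 2:
  c_2 = (0.970000 + 1.565000)/2 = 1.267500
  f(c_2) = f(1.267500) = -0.231190
  f(a) × f(c) ≥ 0, new interval: [1.267500, 1.565000]

After 2 iteration(s), the approximation is c_2 = 1.267500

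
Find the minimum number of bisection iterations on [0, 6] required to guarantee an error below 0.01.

We need (b-a)/2^n ≤ 0.01
(6 - 0)/2^n ≤ 0.01
6/2^n ≤ 0.01
2^n ≥ 600
n ≥ log₂(600) = 9.23
n ≥ 10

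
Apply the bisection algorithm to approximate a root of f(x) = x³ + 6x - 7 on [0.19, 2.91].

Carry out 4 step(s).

f(x) = x³ + 6x - 7
Initial interval: [0.19, 2.91]

Iteration 1:
  c_1 = (0.190000 + 2.910000)/2 = 1.550000
  f(c_1) = f(1.550000) = 6.023875
  f(a) × f(c) < 0, new interval: [0.190000, 1.550000]
Iteration 2:
  c_2 = (0.190000 + 1.550000)/2 = 0.870000
  f(c_2) = f(0.870000) = -1.121497
  f(a) × f(c) ≥ 0, new interval: [0.870000, 1.550000]
Iteration 3:
  c_3 = (0.870000 + 1.550000)/2 = 1.210000
  f(c_3) = f(1.210000) = 2.031561
  f(a) × f(c) < 0, new interval: [0.870000, 1.210000]
Iteration 4:
  c_4 = (0.870000 + 1.210000)/2 = 1.040000
  f(c_4) = f(1.040000) = 0.364864
  f(a) × f(c) < 0, new interval: [0.870000, 1.040000]

After 4 iteration(s), the approximation is c_4 = 1.040000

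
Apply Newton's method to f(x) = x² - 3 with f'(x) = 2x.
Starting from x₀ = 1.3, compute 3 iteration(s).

f(x) = x² - 3
f'(x) = 2x
x₀ = 1.3

Newton-Raphson formula: x_{n+1} = x_n - f(x_n)/f'(x_n)

Iteration 1:
  f(1.300000) = -1.310000
  f'(1.300000) = 2.600000
  x_1 = 1.300000 - (-1.310000)/2.600000 = 1.803846
Iteration 2:
  f(1.803846) = 0.253861
  f'(1.803846) = 3.607692
  x_2 = 1.803846 - 0.253861/3.607692 = 1.733480
Iteration 3:
  f(1.733480) = 0.004951
  f'(1.733480) = 3.466959
  x_3 = 1.733480 - 0.004951/3.466959 = 1.732051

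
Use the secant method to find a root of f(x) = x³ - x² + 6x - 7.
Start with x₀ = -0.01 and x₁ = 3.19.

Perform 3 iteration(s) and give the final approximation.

f(x) = x³ - x² + 6x - 7
x₀ = -0.01, x₁ = 3.19

Secant formula: x_{n+1} = x_n - f(x_n)(x_n - x_{n-1})/(f(x_n) - f(x_{n-1}))

Iteration 1:
  f(-0.010000) = -7.060101
  f(3.190000) = 34.425659
  x_2 = 3.190000 - 34.425659×(3.190000 - (-0.010000))/(34.425659 - (-7.060101))
       = 0.534580
Iteration 2:
  f(3.190000) = 34.425659
  f(0.534580) = -3.925525
  x_3 = 0.534580 - (-3.925525)×(0.534580 - 3.190000)/(-3.925525 - 34.425659)
       = 0.806382
Iteration 3:
  f(0.534580) = -3.925525
  f(0.806382) = -2.287609
  x_4 = 0.806382 - (-2.287609)×(0.806382 - 0.534580)/(-2.287609 - (-3.925525))
       = 1.185996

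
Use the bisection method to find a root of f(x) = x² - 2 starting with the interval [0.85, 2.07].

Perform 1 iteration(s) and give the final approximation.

f(x) = x² - 2
Initial interval: [0.85, 2.07]

Iteration 1:
  c_1 = (0.850000 + 2.070000)/2 = 1.460000
  f(c_1) = f(1.460000) = 0.131600
  f(a) × f(c) < 0, new interval: [0.850000, 1.460000]

After 1 iteration(s), the approximation is c_1 = 1.460000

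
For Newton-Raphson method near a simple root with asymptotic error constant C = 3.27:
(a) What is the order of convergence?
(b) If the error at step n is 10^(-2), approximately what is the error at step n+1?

(a) Newton-Raphson has quadratic (order 2) convergence near simple roots.
    This means |e_{n+1}| ≈ C|e_n|².

(b) With |e_n| = 10^(-2) and C = 3.27:
    |e_{n+1}| ≈ 3.27 × (10^(-2))² = 3.27 × 10^(-4)

(a) 2 (quadratic); (b) |e_{n+1}| ≈ 3.270e-04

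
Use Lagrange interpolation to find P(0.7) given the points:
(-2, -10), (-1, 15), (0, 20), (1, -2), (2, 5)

Lagrange interpolation formula:
P(x) = Σ yᵢ × Lᵢ(x)
where Lᵢ(x) = Π_{j≠i} (x - xⱼ)/(xᵢ - xⱼ)

L_0(0.7) = (0.7 - (-1))/(-2 - (-1)) × (0.7 - 0)/(-2 - 0) × (0.7 - 1)/(-2 - 1) × (0.7 - 2)/(-2 - 2) = 0.019338
L_1(0.7) = (0.7 - (-2))/(-1 - (-2)) × (0.7 - 0)/(-1 - 0) × (0.7 - 1)/(-1 - 1) × (0.7 - 2)/(-1 - 2) = -0.122850
L_2(0.7) = (0.7 - (-2))/(0 - (-2)) × (0.7 - (-1))/(0 - (-1)) × (0.7 - 1)/(0 - 1) × (0.7 - 2)/(0 - 2) = 0.447525
L_3(0.7) = (0.7 - (-2))/(1 - (-2)) × (0.7 - (-1))/(1 - (-1)) × (0.7 - 0)/(1 - 0) × (0.7 - 2)/(1 - 2) = 0.696150
L_4(0.7) = (0.7 - (-2))/(2 - (-2)) × (0.7 - (-1))/(2 - (-1)) × (0.7 - 0)/(2 - 0) × (0.7 - 1)/(2 - 1) = -0.040163

P(0.7) = (-10)×L_0(0.7) + 15×L_1(0.7) + 20×L_2(0.7) + (-2)×L_3(0.7) + 5×L_4(0.7)
P(0.7) = 5.321263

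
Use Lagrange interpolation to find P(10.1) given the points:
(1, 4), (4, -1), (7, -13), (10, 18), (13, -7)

Lagrange interpolation formula:
P(x) = Σ yᵢ × Lᵢ(x)
where Lᵢ(x) = Π_{j≠i} (x - xⱼ)/(xᵢ - xⱼ)

L_0(10.1) = (10.1 - 4)/(1 - 4) × (10.1 - 7)/(1 - 7) × (10.1 - 10)/(1 - 10) × (10.1 - 13)/(1 - 13) = -0.002821
L_1(10.1) = (10.1 - 1)/(4 - 1) × (10.1 - 7)/(4 - 7) × (10.1 - 10)/(4 - 10) × (10.1 - 13)/(4 - 13) = 0.016833
L_2(10.1) = (10.1 - 1)/(7 - 1) × (10.1 - 4)/(7 - 4) × (10.1 - 10)/(7 - 10) × (10.1 - 13)/(7 - 13) = -0.049685
L_3(10.1) = (10.1 - 1)/(10 - 1) × (10.1 - 4)/(10 - 4) × (10.1 - 7)/(10 - 7) × (10.1 - 13)/(10 - 13) = 1.026821
L_4(10.1) = (10.1 - 1)/(13 - 1) × (10.1 - 4)/(13 - 4) × (10.1 - 7)/(13 - 7) × (10.1 - 10)/(13 - 10) = 0.008852

P(10.1) = 4×L_0(10.1) + (-1)×L_1(10.1) + (-13)×L_2(10.1) + 18×L_3(10.1) + (-7)×L_4(10.1)
P(10.1) = 19.038597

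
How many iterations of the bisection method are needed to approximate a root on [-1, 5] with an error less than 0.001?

We need (b-a)/2^n ≤ 0.001
(5 - (-1))/2^n ≤ 0.001
6/2^n ≤ 0.001
2^n ≥ 6000
n ≥ log₂(6000) = 12.55
n ≥ 13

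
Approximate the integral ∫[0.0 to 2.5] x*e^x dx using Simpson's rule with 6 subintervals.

f(x) = x*e^x
a = 0.0, b = 2.5, n = 6
h = (b - a)/n = 0.416667

Simpson's rule: (h/3)[f(x₀) + 4f(x₁) + 2f(x₂) + ... + f(xₙ)]

x_0 = 0.0000, f(x_0) = 0.000000, coefficient = 1
x_1 = 0.4167, f(x_1) = 0.632040, coefficient = 4
x_2 = 0.8333, f(x_2) = 1.917480, coefficient = 2
x_3 = 1.2500, f(x_3) = 4.362929, coefficient = 4
x_4 = 1.6667, f(x_4) = 8.824150, coefficient = 2
x_5 = 2.0833, f(x_5) = 16.731656, coefficient = 4
x_6 = 2.5000, f(x_6) = 30.456235, coefficient = 1

I ≈ (0.416667/3) × 138.845996 = 19.284166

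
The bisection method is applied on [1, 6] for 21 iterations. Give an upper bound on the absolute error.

Bisection error bound: |error| ≤ (b-a)/2^n
|error| ≤ (6 - 1)/2^21 = 5/2^21
|error| ≤ 0.0000023842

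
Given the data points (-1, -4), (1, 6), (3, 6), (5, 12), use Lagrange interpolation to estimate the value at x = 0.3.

Lagrange interpolation formula:
P(x) = Σ yᵢ × Lᵢ(x)
where Lᵢ(x) = Π_{j≠i} (x - xⱼ)/(xᵢ - xⱼ)

L_0(0.3) = (0.3 - 1)/(-1 - 1) × (0.3 - 3)/(-1 - 3) × (0.3 - 5)/(-1 - 5) = 0.185062
L_1(0.3) = (0.3 - (-1))/(1 - (-1)) × (0.3 - 3)/(1 - 3) × (0.3 - 5)/(1 - 5) = 1.031063
L_2(0.3) = (0.3 - (-1))/(3 - (-1)) × (0.3 - 1)/(3 - 1) × (0.3 - 5)/(3 - 5) = -0.267313
L_3(0.3) = (0.3 - (-1))/(5 - (-1)) × (0.3 - 1)/(5 - 1) × (0.3 - 3)/(5 - 3) = 0.051188

P(0.3) = (-4)×L_0(0.3) + 6×L_1(0.3) + 6×L_2(0.3) + 12×L_3(0.3)
P(0.3) = 4.456500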